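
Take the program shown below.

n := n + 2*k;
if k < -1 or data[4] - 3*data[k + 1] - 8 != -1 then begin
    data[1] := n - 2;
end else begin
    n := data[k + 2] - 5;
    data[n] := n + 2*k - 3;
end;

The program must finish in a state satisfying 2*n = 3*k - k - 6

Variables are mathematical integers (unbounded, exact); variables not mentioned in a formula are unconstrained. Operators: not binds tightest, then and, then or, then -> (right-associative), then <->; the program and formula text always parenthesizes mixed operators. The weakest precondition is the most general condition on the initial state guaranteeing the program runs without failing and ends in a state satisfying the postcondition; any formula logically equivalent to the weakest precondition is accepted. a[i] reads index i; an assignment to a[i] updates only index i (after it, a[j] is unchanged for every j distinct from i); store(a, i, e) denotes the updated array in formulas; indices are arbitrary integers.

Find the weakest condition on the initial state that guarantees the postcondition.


Working backward. After the program, the postcondition 2*n = 3*k - k - 6 must hold; in canonical form it is 2*n = 2*k - 6.
Then branch requires 2*n = 2*k - 6; else branch requires 2*data[k + 2] = 2*k + 4.
Before the if: ((k < -1 or data[4] != 3*data[k + 1] + 7) -> 2*n = 2*k - 6) and ((not (k < -1 or data[4] != 3*data[k + 1] + 7)) -> 2*data[k + 2] = 2*k + 4)
Before n := n + 2*k: ((k < -1 or data[4] != 3*data[k + 1] + 7) -> 2*k + 2*n = -6) and ((not (k < -1 or data[4] != 3*data[k + 1] + 7)) -> 2*data[k + 2] = 2*k + 4)
Answer: WP = ((k < -1 or data[4] != 3*data[k + 1] + 7) -> 2*k + 2*n = -6) and ((not (k < -1 or data[4] != 3*data[k + 1] + 7)) -> 2*data[k + 2] = 2*k + 4)


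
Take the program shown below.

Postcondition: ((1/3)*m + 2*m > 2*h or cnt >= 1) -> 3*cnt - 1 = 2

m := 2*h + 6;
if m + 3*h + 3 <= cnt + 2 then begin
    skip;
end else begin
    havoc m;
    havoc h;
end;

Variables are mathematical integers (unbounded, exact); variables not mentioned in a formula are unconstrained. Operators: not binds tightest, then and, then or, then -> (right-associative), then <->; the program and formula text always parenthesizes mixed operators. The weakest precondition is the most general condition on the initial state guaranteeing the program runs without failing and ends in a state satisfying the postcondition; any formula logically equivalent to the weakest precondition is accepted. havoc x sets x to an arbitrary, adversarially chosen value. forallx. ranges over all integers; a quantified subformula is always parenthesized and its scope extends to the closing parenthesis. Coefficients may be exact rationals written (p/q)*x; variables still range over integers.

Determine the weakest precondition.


Working backward. After the program, the postcondition ((1/3)*m + 2*m > 2*h or cnt >= 1) -> 3*cnt - 1 = 2 must hold; in canonical form it is ((7/3)*m > 2*h or cnt >= 1) -> 3*cnt = 3.
Then branch requires ((7/3)*m > 2*h or cnt >= 1) -> 3*cnt = 3; else branch requires forall m_1. (forall h_1. (((7/3)*m_1 > 2*h_1 or cnt >= 1) -> 3*cnt = 3)).
Before the if: (3*h + m <= cnt - 1 -> (((7/3)*m > 2*h or cnt >= 1) -> 3*cnt = 3)) and ((not (3*h + m <= cnt - 1)) -> (forall m_1. (forall h_1. (((7/3)*m_1 > 2*h_1 or cnt >= 1) -> 3*cnt = 3))))
Before m := 2*h + 6: (5*h <= cnt - 7 -> (((8/3)*h > -14 or cnt >= 1) -> 3*cnt = 3)) and ((not (5*h <= cnt - 7)) -> (forall m_1. (forall h_1. (((7/3)*m_1 > 2*h_1 or cnt >= 1) -> 3*cnt = 3))))
Answer: WP = (5*h <= cnt - 7 -> (((8/3)*h > -14 or cnt >= 1) -> 3*cnt = 3)) and ((not (5*h <= cnt - 7)) -> (forall m_1. (forall h_1. (((7/3)*m_1 > 2*h_1 or cnt >= 1) -> 3*cnt = 3))))


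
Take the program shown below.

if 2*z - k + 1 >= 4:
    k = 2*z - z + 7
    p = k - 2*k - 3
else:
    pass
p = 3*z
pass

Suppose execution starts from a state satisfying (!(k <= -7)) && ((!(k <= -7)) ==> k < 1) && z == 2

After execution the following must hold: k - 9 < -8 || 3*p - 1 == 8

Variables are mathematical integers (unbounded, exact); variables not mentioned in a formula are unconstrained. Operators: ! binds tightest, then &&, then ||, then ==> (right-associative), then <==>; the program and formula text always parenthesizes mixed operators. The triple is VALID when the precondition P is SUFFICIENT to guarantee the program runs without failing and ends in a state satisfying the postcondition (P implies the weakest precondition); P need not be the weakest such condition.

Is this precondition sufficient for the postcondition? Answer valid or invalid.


Working backward. After the program, the postcondition k - 9 < -8 || 3*p - 1 == 8 must hold; in canonical form it is k < 1 || 3*p == 9.
Before skip: k < 1 || 3*p == 9
Before p := 3*z: k < 1 || 9*z == 9
Then branch requires z < -6 || 9*z == 9; else branch requires k < 1 || 9*z == 9.
Before the if: (2*z >= k + 3 ==> (z < -6 || 9*z == 9)) && ((!(2*z >= k + 3)) ==> (k < 1 || 9*z == 9))
The weakest precondition is (2*z >= k + 3 ==> (z < -6 || 9*z == 9)) && ((!(2*z >= k + 3)) ==> (k < 1 || 9*z == 9)).
Check whether (!(k <= -7)) && ((!(k <= -7)) ==> k < 1) && z == 2 implies it.
Countermodel: at the initial state k = -6, z = 2, the precondition holds but the weakest precondition fails.
Answer: invalid


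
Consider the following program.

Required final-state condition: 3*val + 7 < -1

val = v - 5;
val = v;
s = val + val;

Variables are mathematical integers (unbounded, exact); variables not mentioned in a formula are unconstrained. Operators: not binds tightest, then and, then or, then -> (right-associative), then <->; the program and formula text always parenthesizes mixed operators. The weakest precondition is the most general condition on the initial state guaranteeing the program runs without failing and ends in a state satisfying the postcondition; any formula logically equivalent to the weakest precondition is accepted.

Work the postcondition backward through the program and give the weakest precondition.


Working backward. After the program, the postcondition 3*val + 7 < -1 must hold; in canonical form it is 3*val < -8.
Before s := val + val: 3*val < -8
Before val := v: 3*v < -8
Before val := v - 5: 3*v < -8
Answer: WP = 3*v < -8


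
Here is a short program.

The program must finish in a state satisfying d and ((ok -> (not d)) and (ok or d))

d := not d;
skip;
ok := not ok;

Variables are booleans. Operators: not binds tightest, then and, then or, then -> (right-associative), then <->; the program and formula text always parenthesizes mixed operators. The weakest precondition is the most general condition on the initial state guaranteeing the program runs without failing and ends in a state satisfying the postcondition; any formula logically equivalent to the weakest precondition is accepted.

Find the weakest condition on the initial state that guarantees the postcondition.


Working backward. After the program, the postcondition d and ((ok -> (not d)) and (ok or d)) must hold; in canonical form it is d and (ok -> (not d)) and (ok or d).
Before ok := not ok: d and ((not ok) -> (not d)) and ((not ok) or d)
Before skip: d and ((not ok) -> (not d)) and ((not ok) or d)
Before d := not d: (not d) and ((not ok) -> d) and ((not ok) or (not d))
Answer: WP = (not d) and ((not ok) -> d) and ((not ok) or (not d))


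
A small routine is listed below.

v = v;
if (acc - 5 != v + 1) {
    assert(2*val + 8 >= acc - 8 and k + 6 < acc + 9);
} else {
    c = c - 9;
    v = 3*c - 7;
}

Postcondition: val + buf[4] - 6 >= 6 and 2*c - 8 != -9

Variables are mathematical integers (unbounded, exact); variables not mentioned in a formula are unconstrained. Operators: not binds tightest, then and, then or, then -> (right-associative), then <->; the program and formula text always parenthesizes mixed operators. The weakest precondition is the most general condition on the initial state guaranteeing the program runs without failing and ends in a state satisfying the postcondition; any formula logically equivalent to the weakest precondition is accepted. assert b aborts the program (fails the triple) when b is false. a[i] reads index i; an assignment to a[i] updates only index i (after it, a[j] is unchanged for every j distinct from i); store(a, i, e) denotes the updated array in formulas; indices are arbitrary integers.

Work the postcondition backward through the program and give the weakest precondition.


Working backward. After the program, the postcondition val + buf[4] - 6 >= 6 and 2*c - 8 != -9 must hold; in canonical form it is buf[4] + val >= 12 and 2*c != -1.
Then branch requires 2*val >= acc - 16 and k < acc + 3 and buf[4] + val >= 12 and 2*c != -1; else branch requires buf[4] + val >= 12 and 2*c != 17.
Before the if: (acc != v + 6 -> (2*val >= acc - 16 and k < acc + 3 and buf[4] + val >= 12 and 2*c != -1)) and ((not (acc != v + 6)) -> (buf[4] + val >= 12 and 2*c != 17))
Before v := v: (acc != v + 6 -> (2*val >= acc - 16 and k < acc + 3 and buf[4] + val >= 12 and 2*c != -1)) and ((not (acc != v + 6)) -> (buf[4] + val >= 12 and 2*c != 17))
Answer: WP = (acc != v + 6 -> (2*val >= acc - 16 and k < acc + 3 and buf[4] + val >= 12 and 2*c != -1)) and ((not (acc != v + 6)) -> (buf[4] + val >= 12 and 2*c != 17))


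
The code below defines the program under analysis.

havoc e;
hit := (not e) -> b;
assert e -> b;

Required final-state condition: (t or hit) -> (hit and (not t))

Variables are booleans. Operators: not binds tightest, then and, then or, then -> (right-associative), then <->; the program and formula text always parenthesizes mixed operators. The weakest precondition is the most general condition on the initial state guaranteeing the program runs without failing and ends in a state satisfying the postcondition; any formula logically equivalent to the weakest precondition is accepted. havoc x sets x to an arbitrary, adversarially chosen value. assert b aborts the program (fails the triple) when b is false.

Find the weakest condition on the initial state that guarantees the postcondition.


Working backward. After the program, (t or hit) -> (hit and (not t)) must hold.
Before assert e -> b: (e -> b) and ((t or hit) -> (hit and (not t)))
Before hit := (not e) -> b: (e -> b) and ((t or ((not e) -> b)) -> (((not e) -> b) and (not t)))
Before havoc e: b and (not t) and ((t or b) -> (b and (not t)))
Answer: WP = b and (not t) and ((t or b) -> (b and (not t)))


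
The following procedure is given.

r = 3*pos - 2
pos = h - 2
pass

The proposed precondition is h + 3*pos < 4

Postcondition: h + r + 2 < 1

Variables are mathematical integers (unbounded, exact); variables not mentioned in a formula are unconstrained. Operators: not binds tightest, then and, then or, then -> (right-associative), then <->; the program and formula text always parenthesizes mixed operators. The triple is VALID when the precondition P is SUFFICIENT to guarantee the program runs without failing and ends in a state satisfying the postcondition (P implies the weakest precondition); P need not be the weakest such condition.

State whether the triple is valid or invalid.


Working backward. After the program, the postcondition h + r + 2 < 1 must hold; in canonical form it is h + r < -1.
Before skip: h + r < -1
Before pos := h - 2: h + r < -1
Before r := 3*pos - 2: h + 3*pos < 1
The weakest precondition is h + 3*pos < 1.
Check whether h + 3*pos < 4 implies it.
Countermodel: at the initial state h = 1, pos = 0, the precondition holds but the weakest precondition fails.
Answer: invalid


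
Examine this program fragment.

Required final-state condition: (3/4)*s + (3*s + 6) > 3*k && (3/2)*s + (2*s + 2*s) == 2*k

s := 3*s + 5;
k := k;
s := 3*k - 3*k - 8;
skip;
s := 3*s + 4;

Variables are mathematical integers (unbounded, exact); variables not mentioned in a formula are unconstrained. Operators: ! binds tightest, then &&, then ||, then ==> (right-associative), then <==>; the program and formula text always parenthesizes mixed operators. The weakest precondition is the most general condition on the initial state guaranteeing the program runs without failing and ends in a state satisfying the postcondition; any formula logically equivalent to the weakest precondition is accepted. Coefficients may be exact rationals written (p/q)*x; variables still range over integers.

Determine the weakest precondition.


Working backward. After the program, the postcondition (3/4)*s + (3*s + 6) > 3*k && (3/2)*s + (2*s + 2*s) == 2*k must hold; in canonical form it is (15/4)*s > 3*k - 6 && (11/2)*s == 2*k.
Before s := 3*s + 4: (45/4)*s > 3*k - 21 && (33/2)*s == 2*k - 22
Before skip: (45/4)*s > 3*k - 21 && (33/2)*s == 2*k - 22
Before s := 3*k - 3*k - 8: 3*k < -69 && 2*k == -110
Before k := k: 3*k < -69 && 2*k == -110
Before s := 3*s + 5: 3*k < -69 && 2*k == -110
Answer: WP = 3*k < -69 && 2*k == -110


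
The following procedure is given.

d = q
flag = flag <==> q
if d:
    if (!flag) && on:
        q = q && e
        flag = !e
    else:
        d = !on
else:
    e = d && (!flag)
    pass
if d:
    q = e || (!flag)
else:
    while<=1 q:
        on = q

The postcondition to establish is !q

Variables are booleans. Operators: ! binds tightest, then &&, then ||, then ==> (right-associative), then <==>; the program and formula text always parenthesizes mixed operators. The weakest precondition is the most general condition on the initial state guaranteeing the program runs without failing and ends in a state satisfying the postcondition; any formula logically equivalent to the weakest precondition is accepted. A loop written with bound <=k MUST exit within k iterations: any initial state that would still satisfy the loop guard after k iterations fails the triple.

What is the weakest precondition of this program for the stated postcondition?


Working backward. After the program, !q must hold.
Then branch requires !(e || (!flag)); else branch requires q ==> (!q).
Before the if: (d ==> (!(e || (!flag)))) && ((!d) ==> (q ==> (!q)))
Then branch requires (((!flag) && on) ==> ((d ==> (!e)) && ((!d) ==> ((q && e) ==> (!(q && e)))))) && ((!((!flag) && on)) ==> (((!on) ==> (!(e || (!flag)))) && (on ==> (q ==> (!q))))); else branch requires (d ==> (!((d && (!flag)) || (!flag)))) && ((!d) ==> (q ==> (!q))).
Before the if: (d ==> ((((!flag) && on) ==> ((d ==> (!e)) && ((!d) ==> ((q && e) ==> (!(q && e)))))) && ((!((!flag) && on)) ==> (((!on) ==> (!(e || (!flag)))) && (on ==> (q ==> (!q))))))) && ((!d) ==> ((d ==> (!((d && (!flag)) || (!flag)))) && ((!d) ==> (q ==> (!q)))))
Before flag := flag <==> q: (d ==> ((((!(flag <==> q)) && on) ==> ((d ==> (!e)) && ((!d) ==> ((q && e) ==> (!(q && e)))))) && ((!((!(flag <==> q)) && on)) ==> (((!on) ==> (!(e || (!(flag <==> q))))) && (on ==> (q ==> (!q))))))) && ((!d) ==> ((d ==> (!((d && (!(flag <==> q))) || (!(flag <==> q))))) && ((!d) ==> (q ==> (!q)))))
Before d := q: (q ==> ((((!(flag <==> q)) && on) ==> ((q ==> (!e)) && ((!q) ==> ((q && e) ==> (!(q && e)))))) && ((!((!(flag <==> q)) && on)) ==> (((!on) ==> (!(e || (!(flag <==> q))))) && (on ==> (q ==> (!q))))))) && ((!q) ==> ((q ==> (!((q && (!(flag <==> q))) || (!(flag <==> q))))) && ((!q) ==> (q ==> (!q)))))
Answer: WP = (q ==> ((((!(flag <==> q)) && on) ==> ((q ==> (!e)) && ((!q) ==> ((q && e) ==> (!(q && e)))))) && ((!((!(flag <==> q)) && on)) ==> (((!on) ==> (!(e || (!(flag <==> q))))) && (on ==> (q ==> (!q))))))) && ((!q) ==> ((q ==> (!((q && (!(flag <==> q))) || (!(flag <==> q))))) && ((!q) ==> (q ==> (!q)))))


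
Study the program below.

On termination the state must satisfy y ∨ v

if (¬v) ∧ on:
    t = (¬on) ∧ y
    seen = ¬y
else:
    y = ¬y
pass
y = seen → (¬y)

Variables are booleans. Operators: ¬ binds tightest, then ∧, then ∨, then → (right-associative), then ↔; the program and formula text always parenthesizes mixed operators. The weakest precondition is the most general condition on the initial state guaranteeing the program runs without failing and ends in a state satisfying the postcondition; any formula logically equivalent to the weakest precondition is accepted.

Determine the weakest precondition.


Working backward. After the program, y ∨ v must hold.
Before y := seen → (¬y): (seen → (¬y)) ∨ v
Before skip: (seen → (¬y)) ∨ v
Then branch requires true; else branch requires (seen → y) ∨ v.
Before the if: (¬((¬v) ∧ on)) → ((seen → y) ∨ v)
Answer: WP = (¬((¬v) ∧ on)) → ((seen → y) ∨ v)


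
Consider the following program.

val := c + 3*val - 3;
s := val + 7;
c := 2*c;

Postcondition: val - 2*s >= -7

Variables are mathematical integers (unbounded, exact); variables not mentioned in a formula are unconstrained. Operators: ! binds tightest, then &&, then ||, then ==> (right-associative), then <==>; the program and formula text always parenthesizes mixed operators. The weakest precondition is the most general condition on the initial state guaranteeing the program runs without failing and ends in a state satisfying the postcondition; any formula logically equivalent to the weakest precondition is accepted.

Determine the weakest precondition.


Working backward. After the program, the postcondition val - 2*s >= -7 must hold; in canonical form it is val >= 2*s - 7.
Before c := 2*c: val >= 2*s - 7
Before s := val + 7: val <= -7
Before val := c + 3*val - 3: c + 3*val <= -4
Answer: WP = c + 3*val <= -4


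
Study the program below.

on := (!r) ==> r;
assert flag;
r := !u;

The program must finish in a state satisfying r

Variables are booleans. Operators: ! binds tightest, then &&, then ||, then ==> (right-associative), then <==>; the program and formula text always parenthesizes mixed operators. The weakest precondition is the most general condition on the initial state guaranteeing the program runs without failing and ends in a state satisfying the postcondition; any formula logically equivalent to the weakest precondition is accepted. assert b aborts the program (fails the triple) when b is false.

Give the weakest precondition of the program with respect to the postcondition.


Working backward. After the program, r must hold.
Before r := !u: !u
Before assert flag: flag && (!u)
Before on := (!r) ==> r: flag && (!u)
Answer: WP = flag && (!u)


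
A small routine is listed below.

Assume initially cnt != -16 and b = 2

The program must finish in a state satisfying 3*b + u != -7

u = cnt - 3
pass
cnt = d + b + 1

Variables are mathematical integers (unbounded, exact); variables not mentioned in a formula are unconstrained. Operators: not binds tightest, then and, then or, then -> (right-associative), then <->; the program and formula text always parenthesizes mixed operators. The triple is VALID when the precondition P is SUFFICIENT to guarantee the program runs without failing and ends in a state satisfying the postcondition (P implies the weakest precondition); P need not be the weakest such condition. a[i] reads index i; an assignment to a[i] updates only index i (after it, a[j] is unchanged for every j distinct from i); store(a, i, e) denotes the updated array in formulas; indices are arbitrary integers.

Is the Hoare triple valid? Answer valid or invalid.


Working backward. After the program, 3*b + u != -7 must hold.
Before cnt := d + b + 1: 3*b + u != -7
Before skip: 3*b + u != -7
Before u := cnt - 3: 3*b + cnt != -4
The weakest precondition is 3*b + cnt != -4.
Check whether cnt != -16 and b = 2 implies it.
Countermodel: at the initial state b = 2, cnt = -10, the precondition holds but the weakest precondition fails.
Answer: invalid


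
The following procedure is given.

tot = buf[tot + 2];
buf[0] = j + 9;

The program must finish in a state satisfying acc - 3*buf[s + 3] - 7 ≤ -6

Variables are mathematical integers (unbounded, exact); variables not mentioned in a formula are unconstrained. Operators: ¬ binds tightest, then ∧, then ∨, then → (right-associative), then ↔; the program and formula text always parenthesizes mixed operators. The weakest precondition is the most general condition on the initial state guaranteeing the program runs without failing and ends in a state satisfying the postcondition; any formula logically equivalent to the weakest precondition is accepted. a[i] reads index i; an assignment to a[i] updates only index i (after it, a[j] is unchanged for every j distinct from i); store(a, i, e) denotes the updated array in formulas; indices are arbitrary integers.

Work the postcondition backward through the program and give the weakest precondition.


Working backward. After the program, the postcondition acc - 3*buf[s + 3] - 7 ≤ -6 must hold; in canonical form it is acc ≤ 3*buf[s + 3] + 1.
Before buf[0] := j + 9: acc ≤ 3*store(buf, 0, j + 9)[s + 3] + 1
Before tot := buf[tot + 2]: acc ≤ 3*store(buf, 0, j + 9)[s + 3] + 1
Answer: WP = acc ≤ 3*store(buf, 0, j + 9)[s + 3] + 1


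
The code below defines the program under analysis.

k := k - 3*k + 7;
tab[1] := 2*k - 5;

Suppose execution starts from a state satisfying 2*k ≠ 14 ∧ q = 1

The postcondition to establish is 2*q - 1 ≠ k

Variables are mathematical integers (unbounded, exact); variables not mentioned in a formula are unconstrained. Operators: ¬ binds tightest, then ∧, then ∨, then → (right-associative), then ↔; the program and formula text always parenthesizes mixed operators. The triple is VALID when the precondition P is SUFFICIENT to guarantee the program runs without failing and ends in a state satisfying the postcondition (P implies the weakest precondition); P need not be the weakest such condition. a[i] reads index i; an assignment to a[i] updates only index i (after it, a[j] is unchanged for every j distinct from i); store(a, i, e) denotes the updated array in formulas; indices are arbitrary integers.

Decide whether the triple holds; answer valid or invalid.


Working backward. After the program, the postcondition 2*q - 1 ≠ k must hold; in canonical form it is 2*q ≠ k + 1.
Before tab[1] := 2*k - 5: 2*q ≠ k + 1
Before k := k - 3*k + 7: 2*k + 2*q ≠ 8
The weakest precondition is 2*k + 2*q ≠ 8.
Check whether 2*k ≠ 14 ∧ q = 1 implies it.
Countermodel: at the initial state k = 3, q = 1, the precondition holds but the weakest precondition fails.
Answer: invalid


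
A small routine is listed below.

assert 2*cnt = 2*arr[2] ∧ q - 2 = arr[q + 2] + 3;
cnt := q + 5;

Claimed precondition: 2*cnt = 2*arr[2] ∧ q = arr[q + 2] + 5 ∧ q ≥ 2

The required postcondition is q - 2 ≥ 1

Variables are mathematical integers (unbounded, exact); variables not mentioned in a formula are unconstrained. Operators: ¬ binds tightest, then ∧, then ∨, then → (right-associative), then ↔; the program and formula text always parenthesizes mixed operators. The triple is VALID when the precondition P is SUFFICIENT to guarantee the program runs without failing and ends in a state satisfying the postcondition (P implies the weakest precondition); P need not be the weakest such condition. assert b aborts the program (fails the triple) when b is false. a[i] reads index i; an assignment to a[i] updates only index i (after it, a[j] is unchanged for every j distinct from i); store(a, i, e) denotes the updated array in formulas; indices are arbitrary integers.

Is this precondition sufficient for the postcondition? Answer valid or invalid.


Working backward. After the program, the postcondition q - 2 ≥ 1 must hold; in canonical form it is q ≥ 3.
Before cnt := q + 5: q ≥ 3
Before assert 2*cnt = 2*arr[2] ∧ q - 2 = arr[q + 2] + 3: 2*cnt = 2*arr[2] ∧ q = arr[q + 2] + 5 ∧ q ≥ 3
The weakest precondition is 2*cnt = 2*arr[2] ∧ q = arr[q + 2] + 5 ∧ q ≥ 3.
Check whether 2*cnt = 2*arr[2] ∧ q = arr[q + 2] + 5 ∧ q ≥ 2 implies it.
Countermodel: at the initial state arr = {[2] = 0, [4] = -3, elsewhere -3}, cnt = 0, q = 2, the precondition holds but the weakest precondition fails.
Answer: invalid


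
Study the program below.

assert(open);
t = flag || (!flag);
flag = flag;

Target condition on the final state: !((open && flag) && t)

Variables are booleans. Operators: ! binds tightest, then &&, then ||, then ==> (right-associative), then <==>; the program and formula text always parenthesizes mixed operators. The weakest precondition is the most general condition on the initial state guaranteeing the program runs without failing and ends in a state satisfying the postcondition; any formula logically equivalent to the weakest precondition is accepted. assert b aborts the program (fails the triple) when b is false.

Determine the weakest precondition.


Working backward. After the program, the postcondition !((open && flag) && t) must hold; in canonical form it is !(open && flag && t).
Before flag := flag: !(open && flag && t)
Before t := flag || (!flag): !(open && flag)
Before assert open: open && (!(open && flag))
Answer: WP = open && (!(open && flag))


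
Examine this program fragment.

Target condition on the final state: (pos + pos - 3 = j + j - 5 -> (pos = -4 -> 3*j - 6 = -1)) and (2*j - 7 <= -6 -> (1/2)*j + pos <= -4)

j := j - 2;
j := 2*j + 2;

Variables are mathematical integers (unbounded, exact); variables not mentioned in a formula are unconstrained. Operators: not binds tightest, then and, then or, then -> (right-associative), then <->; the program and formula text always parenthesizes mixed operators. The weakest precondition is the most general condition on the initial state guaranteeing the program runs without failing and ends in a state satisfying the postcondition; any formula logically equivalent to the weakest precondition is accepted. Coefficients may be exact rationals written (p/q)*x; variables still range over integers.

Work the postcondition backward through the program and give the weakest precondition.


Working backward. After the program, the postcondition (pos + pos - 3 = j + j - 5 -> (pos = -4 -> 3*j - 6 = -1)) and (2*j - 7 <= -6 -> (1/2)*j + pos <= -4) must hold; in canonical form it is (2*pos = 2*j - 2 -> (pos = -4 -> 3*j = 5)) and (2*j <= 1 -> (1/2)*j + pos <= -4).
Before j := 2*j + 2: (2*pos = 4*j + 2 -> (pos = -4 -> 6*j = -1)) and (4*j <= -3 -> j + pos <= -5)
Before j := j - 2: (2*pos = 4*j - 6 -> (pos = -4 -> 6*j = 11)) and (4*j <= 5 -> j + pos <= -3)
Answer: WP = (2*pos = 4*j - 6 -> (pos = -4 -> 6*j = 11)) and (4*j <= 5 -> j + pos <= -3)


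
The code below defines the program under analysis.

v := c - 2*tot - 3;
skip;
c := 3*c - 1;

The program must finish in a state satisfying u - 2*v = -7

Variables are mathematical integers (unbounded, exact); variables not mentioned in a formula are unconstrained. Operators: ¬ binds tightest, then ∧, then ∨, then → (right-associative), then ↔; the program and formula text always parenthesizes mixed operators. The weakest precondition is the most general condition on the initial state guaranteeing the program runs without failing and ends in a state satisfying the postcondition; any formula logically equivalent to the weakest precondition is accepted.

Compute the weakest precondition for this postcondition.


Working backward. After the program, the postcondition u - 2*v = -7 must hold; in canonical form it is u = 2*v - 7.
Before c := 3*c - 1: u = 2*v - 7
Before skip: u = 2*v - 7
Before v := c - 2*tot - 3: 4*tot + u = 2*c - 13
Answer: WP = 4*tot + u = 2*c - 13


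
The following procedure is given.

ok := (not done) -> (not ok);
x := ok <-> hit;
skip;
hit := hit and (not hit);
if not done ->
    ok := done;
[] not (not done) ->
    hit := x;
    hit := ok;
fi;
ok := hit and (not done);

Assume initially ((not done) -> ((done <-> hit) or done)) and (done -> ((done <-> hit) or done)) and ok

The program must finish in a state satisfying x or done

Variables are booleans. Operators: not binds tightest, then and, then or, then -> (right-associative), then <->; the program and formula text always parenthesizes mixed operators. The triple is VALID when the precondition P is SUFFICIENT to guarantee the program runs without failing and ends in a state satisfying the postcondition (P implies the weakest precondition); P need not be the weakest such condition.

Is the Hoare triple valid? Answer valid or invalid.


Working backward. After the program, x or done must hold.
Before ok := hit and (not done): x or done
Then branch requires x or done; else branch requires x or done.
Before the if: ((not done) -> (x or done)) and (done -> (x or done))
Before hit := hit and (not hit): ((not done) -> (x or done)) and (done -> (x or done))
Before skip: ((not done) -> (x or done)) and (done -> (x or done))
Before x := ok <-> hit: ((not done) -> ((ok <-> hit) or done)) and (done -> ((ok <-> hit) or done))
Before ok := (not done) -> (not ok): ((not done) -> ((((not done) -> (not ok)) <-> hit) or done)) and (done -> ((((not done) -> (not ok)) <-> hit) or done))
The weakest precondition is ((not done) -> ((((not done) -> (not ok)) <-> hit) or done)) and (done -> ((((not done) -> (not ok)) <-> hit) or done)).
Check whether ((not done) -> ((done <-> hit) or done)) and (done -> ((done <-> hit) or done)) and ok implies it.
Every state satisfying the precondition satisfies the weakest precondition: the implication holds.
Answer: valid


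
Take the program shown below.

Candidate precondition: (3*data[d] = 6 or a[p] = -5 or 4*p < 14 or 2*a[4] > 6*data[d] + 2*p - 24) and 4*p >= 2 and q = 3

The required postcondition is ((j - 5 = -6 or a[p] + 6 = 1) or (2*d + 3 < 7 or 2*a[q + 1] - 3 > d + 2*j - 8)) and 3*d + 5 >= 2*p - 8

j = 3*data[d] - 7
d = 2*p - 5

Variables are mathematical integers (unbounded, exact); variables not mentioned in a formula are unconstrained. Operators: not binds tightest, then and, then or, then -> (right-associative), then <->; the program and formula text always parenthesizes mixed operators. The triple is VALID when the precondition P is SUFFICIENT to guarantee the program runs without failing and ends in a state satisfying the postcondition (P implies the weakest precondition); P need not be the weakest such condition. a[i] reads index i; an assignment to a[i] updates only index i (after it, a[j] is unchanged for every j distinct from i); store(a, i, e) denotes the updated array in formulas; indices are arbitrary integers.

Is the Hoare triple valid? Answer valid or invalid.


Working backward. After the program, the postcondition ((j - 5 = -6 or a[p] + 6 = 1) or (2*d + 3 < 7 or 2*a[q + 1] - 3 > d + 2*j - 8)) and 3*d + 5 >= 2*p - 8 must hold; in canonical form it is (j = -1 or a[p] = -5 or 2*d < 4 or 2*a[q + 1] > d + 2*j - 5) and 3*d >= 2*p - 13.
Before d := 2*p - 5: (j = -1 or a[p] = -5 or 4*p < 14 or 2*a[q + 1] > 2*j + 2*p - 10) and 4*p >= 2
Before j := 3*data[d] - 7: (3*data[d] = 6 or a[p] = -5 or 4*p < 14 or 2*a[q + 1] > 6*data[d] + 2*p - 24) and 4*p >= 2
The weakest precondition is (3*data[d] = 6 or a[p] = -5 or 4*p < 14 or 2*a[q + 1] > 6*data[d] + 2*p - 24) and 4*p >= 2.
Check whether (3*data[d] = 6 or a[p] = -5 or 4*p < 14 or 2*a[4] > 6*data[d] + 2*p - 24) and 4*p >= 2 and q = 3 implies it.
Every state satisfying the precondition satisfies the weakest precondition: the implication holds.
Answer: valid


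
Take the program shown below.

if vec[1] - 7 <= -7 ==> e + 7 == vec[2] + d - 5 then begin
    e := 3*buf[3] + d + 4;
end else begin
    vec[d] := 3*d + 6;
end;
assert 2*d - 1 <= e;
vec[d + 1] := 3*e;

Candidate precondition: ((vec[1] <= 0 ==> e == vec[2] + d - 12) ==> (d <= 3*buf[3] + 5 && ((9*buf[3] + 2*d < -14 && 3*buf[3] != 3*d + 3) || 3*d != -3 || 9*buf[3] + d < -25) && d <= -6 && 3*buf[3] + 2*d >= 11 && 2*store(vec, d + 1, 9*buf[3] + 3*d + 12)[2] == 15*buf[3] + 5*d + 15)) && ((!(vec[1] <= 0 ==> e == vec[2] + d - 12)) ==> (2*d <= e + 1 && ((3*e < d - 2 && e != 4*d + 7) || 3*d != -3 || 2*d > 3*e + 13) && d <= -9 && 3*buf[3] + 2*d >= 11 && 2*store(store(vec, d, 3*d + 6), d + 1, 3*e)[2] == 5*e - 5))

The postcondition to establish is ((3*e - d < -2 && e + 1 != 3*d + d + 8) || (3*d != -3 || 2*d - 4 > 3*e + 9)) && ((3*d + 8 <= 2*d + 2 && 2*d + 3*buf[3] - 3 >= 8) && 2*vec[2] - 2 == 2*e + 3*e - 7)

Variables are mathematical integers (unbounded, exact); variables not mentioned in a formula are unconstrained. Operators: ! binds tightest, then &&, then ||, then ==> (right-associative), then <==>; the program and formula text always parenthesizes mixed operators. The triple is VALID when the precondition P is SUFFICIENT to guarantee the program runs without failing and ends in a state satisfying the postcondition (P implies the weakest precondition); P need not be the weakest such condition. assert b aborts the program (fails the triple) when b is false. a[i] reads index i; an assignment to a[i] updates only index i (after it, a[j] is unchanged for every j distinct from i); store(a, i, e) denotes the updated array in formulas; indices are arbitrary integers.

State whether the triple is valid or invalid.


Working backward. After the program, the postcondition ((3*e - d < -2 && e + 1 != 3*d + d + 8) || (3*d != -3 || 2*d - 4 > 3*e + 9)) && ((3*d + 8 <= 2*d + 2 && 2*d + 3*buf[3] - 3 >= 8) && 2*vec[2] - 2 == 2*e + 3*e - 7) must hold; in canonical form it is ((3*e < d - 2 && e != 4*d + 7) || 3*d != -3 || 2*d > 3*e + 13) && d <= -6 && 3*buf[3] + 2*d >= 11 && 2*vec[2] == 5*e - 5.
Before vec[d + 1] := 3*e: ((3*e < d - 2 && e != 4*d + 7) || 3*d != -3 || 2*d > 3*e + 13) && d <= -6 && 3*buf[3] + 2*d >= 11 && 2*store(vec, d + 1, 3*e)[2] == 5*e - 5
Before assert 2*d - 1 <= e: 2*d <= e + 1 && ((3*e < d - 2 && e != 4*d + 7) || 3*d != -3 || 2*d > 3*e + 13) && d <= -6 && 3*buf[3] + 2*d >= 11 && 2*store(vec, d + 1, 3*e)[2] == 5*e - 5
Then branch requires d <= 3*buf[3] + 5 && ((9*buf[3] + 2*d < -14 && 3*buf[3] != 3*d + 3) || 3*d != -3 || 9*buf[3] + d < -25) && d <= -6 && 3*buf[3] + 2*d >= 11 && 2*store(vec, d + 1, 9*buf[3] + 3*d + 12)[2] == 15*buf[3] + 5*d + 15; else branch requires 2*d <= e + 1 && ((3*e < d - 2 && e != 4*d + 7) || 3*d != -3 || 2*d > 3*e + 13) && d <= -6 && 3*buf[3] + 2*d >= 11 && 2*store(store(vec, d, 3*d + 6), d + 1, 3*e)[2] == 5*e - 5.
Before the if: ((vec[1] <= 0 ==> e == vec[2] + d - 12) ==> (d <= 3*buf[3] + 5 && ((9*buf[3] + 2*d < -14 && 3*buf[3] != 3*d + 3) || 3*d != -3 || 9*buf[3] + d < -25) && d <= -6 && 3*buf[3] + 2*d >= 11 && 2*store(vec, d + 1, 9*buf[3] + 3*d + 12)[2] == 15*buf[3] + 5*d + 15)) && ((!(vec[1] <= 0 ==> e == vec[2] + d - 12)) ==> (2*d <= e + 1 && ((3*e < d - 2 && e != 4*d + 7) || 3*d != -3 || 2*d > 3*e + 13) && d <= -6 && 3*buf[3] + 2*d >= 11 && 2*store(store(vec, d, 3*d + 6), d + 1, 3*e)[2] == 5*e - 5))
The weakest precondition is ((vec[1] <= 0 ==> e == vec[2] + d - 12) ==> (d <= 3*buf[3] + 5 && ((9*buf[3] + 2*d < -14 && 3*buf[3] != 3*d + 3) || 3*d != -3 || 9*buf[3] + d < -25) && d <= -6 && 3*buf[3] + 2*d >= 11 && 2*store(vec, d + 1, 9*buf[3] + 3*d + 12)[2] == 15*buf[3] + 5*d + 15)) && ((!(vec[1] <= 0 ==> e == vec[2] + d - 12)) ==> (2*d <= e + 1 && ((3*e < d - 2 && e != 4*d + 7) || 3*d != -3 || 2*d > 3*e + 13) && d <= -6 && 3*buf[3] + 2*d >= 11 && 2*store(store(vec, d, 3*d + 6), d + 1, 3*e)[2] == 5*e - 5)).
Check whether ((vec[1] <= 0 ==> e == vec[2] + d - 12) ==> (d <= 3*buf[3] + 5 && ((9*buf[3] + 2*d < -14 && 3*buf[3] != 3*d + 3) || 3*d != -3 || 9*buf[3] + d < -25) && d <= -6 && 3*buf[3] + 2*d >= 11 && 2*store(vec, d + 1, 9*buf[3] + 3*d + 12)[2] == 15*buf[3] + 5*d + 15)) && ((!(vec[1] <= 0 ==> e == vec[2] + d - 12)) ==> (2*d <= e + 1 && ((3*e < d - 2 && e != 4*d + 7) || 3*d != -3 || 2*d > 3*e + 13) && d <= -9 && 3*buf[3] + 2*d >= 11 && 2*store(store(vec, d, 3*d + 6), d + 1, 3*e)[2] == 5*e - 5)) implies it.
Every state satisfying the precondition satisfies the weakest precondition: the implication holds.
Answer: valid


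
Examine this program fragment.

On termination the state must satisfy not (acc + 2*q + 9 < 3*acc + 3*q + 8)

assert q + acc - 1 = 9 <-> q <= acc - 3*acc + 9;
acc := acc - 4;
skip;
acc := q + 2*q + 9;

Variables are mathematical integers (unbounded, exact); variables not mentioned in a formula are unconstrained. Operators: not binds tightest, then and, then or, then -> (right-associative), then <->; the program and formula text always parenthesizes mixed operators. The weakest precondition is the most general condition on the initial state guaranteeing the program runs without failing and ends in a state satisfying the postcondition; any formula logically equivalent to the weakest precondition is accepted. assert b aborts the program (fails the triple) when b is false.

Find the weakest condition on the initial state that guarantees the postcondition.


Working backward. After the program, the postcondition not (acc + 2*q + 9 < 3*acc + 3*q + 8) must hold; in canonical form it is not (2*acc + q > 1).
Before acc := q + 2*q + 9: not (7*q > -17)
Before skip: not (7*q > -17)
Before acc := acc - 4: not (7*q > -17)
Before assert q + acc - 1 = 9 <-> q <= acc - 3*acc + 9: (acc + q = 10 <-> 2*acc + q <= 9) and (not (7*q > -17))
Answer: WP = (acc + q = 10 <-> 2*acc + q <= 9) and (not (7*q > -17))


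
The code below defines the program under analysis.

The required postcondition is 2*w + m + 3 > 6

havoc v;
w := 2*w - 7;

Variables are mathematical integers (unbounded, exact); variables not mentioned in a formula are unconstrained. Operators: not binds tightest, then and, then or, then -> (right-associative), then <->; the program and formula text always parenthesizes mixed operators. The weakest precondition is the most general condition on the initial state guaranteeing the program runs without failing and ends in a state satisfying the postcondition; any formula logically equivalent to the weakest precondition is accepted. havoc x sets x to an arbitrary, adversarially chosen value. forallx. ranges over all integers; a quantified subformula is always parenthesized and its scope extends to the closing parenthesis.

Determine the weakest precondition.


Working backward. After the program, the postcondition 2*w + m + 3 > 6 must hold; in canonical form it is m + 2*w > 3.
Before w := 2*w - 7: m + 4*w > 17
Before havoc v: m + 4*w > 17
Answer: WP = m + 4*w > 17


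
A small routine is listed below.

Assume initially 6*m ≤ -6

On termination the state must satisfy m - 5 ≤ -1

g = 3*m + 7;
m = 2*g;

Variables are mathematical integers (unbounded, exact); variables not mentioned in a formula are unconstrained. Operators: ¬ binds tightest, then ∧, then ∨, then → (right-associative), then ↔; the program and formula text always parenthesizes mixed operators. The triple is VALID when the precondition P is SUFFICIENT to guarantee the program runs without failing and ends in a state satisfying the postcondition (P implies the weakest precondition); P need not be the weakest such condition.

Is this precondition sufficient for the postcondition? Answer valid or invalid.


Working backward. After the program, the postcondition m - 5 ≤ -1 must hold; in canonical form it is m ≤ 4.
Before m := 2*g: 2*g ≤ 4
Before g := 3*m + 7: 6*m ≤ -10
The weakest precondition is 6*m ≤ -10.
Check whether 6*m ≤ -6 implies it.
Countermodel: at the initial state m = -1, the precondition holds but the weakest precondition fails.
Answer: invalid


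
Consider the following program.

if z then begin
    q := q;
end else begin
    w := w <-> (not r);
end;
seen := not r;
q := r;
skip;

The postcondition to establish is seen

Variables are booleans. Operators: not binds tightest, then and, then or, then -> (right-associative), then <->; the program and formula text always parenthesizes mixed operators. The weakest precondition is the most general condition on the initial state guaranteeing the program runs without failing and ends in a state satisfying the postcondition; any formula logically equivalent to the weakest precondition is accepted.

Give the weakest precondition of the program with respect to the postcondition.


Working backward. After the program, seen must hold.
Before skip: seen
Before q := r: seen
Before seen := not r: not r
Then branch requires not r; else branch requires not r.
Before the if: (z -> (not r)) and ((not z) -> (not r))
Answer: WP = (z -> (not r)) and ((not z) -> (not r))


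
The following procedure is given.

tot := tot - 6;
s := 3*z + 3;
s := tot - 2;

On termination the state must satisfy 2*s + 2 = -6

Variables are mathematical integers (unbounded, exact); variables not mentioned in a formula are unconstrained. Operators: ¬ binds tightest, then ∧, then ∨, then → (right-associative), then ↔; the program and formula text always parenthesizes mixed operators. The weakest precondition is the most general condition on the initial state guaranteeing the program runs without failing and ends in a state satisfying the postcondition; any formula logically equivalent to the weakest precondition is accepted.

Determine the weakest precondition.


Working backward. After the program, the postcondition 2*s + 2 = -6 must hold; in canonical form it is 2*s = -8.
Before s := tot - 2: 2*tot = -4
Before s := 3*z + 3: 2*tot = -4
Before tot := tot - 6: 2*tot = 8
Answer: WP = 2*tot = 8
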